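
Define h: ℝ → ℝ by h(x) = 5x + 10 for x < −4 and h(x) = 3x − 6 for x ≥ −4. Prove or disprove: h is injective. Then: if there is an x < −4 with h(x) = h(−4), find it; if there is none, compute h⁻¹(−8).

-28/5

Both pieces are strictly increasing (slopes 5 and 3), so each is injective on its own interval.
The left piece maps (−∞, −4) onto (−∞, −10); the right piece maps [−4, ∞) onto [−18, ∞).
These images overlap. In particular h(−4) = −18 (right piece), and solving 5x + 10 = −18 on the left piece gives x = −28/5 < −4.
So h(−28/5) = h(−4) with −28/5 ≠ −4, and h is not injective. This x = −28/5 is the requested value below −4.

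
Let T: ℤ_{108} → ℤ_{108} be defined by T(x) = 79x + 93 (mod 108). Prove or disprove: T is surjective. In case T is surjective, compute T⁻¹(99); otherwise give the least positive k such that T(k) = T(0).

Since gcd(79, 108) = 1, 79 is invertible modulo 108. Euclid's algorithm: 108 = 1·79 + 29, 79 = 2·29 + 21, 29 = 1·21 + 8, 21 = 2·8 + 5, 8 = 1·5 + 3, 5 = 1·3 + 2, 3 = 1·2 + 1; back-substituting gives 1 = 67·79 − 49·108, so 79⁻¹ ≡ 67 (mod 108).
Then y ↦ 67(y − 93) is a two-sided inverse to T, so every y ∈ ℤ_{108} has a preimage.
Therefore T is surjective.
Since T is surjective, we compute T⁻¹(99): solve 79x + 93 ≡ 99 (mod 108), i.e. 79x ≡ 6 (mod 108).
Multiplying by 79⁻¹ = 67 gives x ≡ 67·6 = 402 = 3·108 + 78 ≡ 78 (mod 108).
Check: T(78) = 79·78 + 93 = 6255 = 57·108 + 99 ≡ 99 (mod 108).

78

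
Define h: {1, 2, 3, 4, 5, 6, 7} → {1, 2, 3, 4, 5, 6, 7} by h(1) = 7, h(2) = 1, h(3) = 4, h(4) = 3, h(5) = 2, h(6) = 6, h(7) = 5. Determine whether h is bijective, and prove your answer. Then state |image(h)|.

7

The values 7, 1, 4, 3, 2, 6, 5 are a permutation of {1, 2, 3, 4, 5, 6, 7}: each element appears exactly once.
So h is injective and surjective, hence bijective.
The image of h is {1, 2, 3, 4, 5, 6, 7}, which has 7 elements.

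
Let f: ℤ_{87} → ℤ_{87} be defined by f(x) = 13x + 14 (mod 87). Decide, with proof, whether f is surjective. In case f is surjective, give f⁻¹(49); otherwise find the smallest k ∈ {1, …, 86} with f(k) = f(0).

83

By definition, surjectivity means every element of the codomain has a preimage under f.
Since gcd(13, 87) = 1, 13 is invertible modulo 87. Euclid's algorithm: 87 = 6·13 + 9, 13 = 1·9 + 4, 9 = 2·4 + 1; back-substituting gives 1 = 67·13 − 10·87, so 13⁻¹ ≡ 67 (mod 87).
For any y ∈ ℤ_{87}, x = 67(y − 14) mod 87 satisfies f(x) = 13·67(y − 14) + 14 ≡ y (since 13·67 ≡ 1 mod 87). So every y has a preimage.
Therefore f is surjective.
Since f is surjective, we compute f⁻¹(49): solve 13x + 14 ≡ 49 (mod 87), i.e. 13x ≡ 35 (mod 87).
Multiplying by 13⁻¹ = 67 gives x ≡ 67·35 = 2345 = 26·87 + 83 ≡ 83 (mod 87).
Check: f(83) = 13·83 + 14 = 1093 = 12·87 + 49 ≡ 49 (mod 87).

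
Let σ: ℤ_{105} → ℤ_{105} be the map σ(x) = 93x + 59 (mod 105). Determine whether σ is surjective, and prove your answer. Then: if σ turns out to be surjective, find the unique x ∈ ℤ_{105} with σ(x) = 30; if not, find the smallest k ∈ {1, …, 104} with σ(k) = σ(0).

35

Since gcd(93, 105) = 3, we have 93x ≡ 0 (mod 3) for all x, so σ(x) ≡ 2 (mod 3).
But 0 ≢ 2 (mod 3), so 0 ∈ ℤ_{105} has no preimage. Hence σ is not surjective.
Since σ is not surjective, we find the least positive k with σ(k) = σ(0): this means 93k ≡ 0 (mod 105), i.e. 105 ∣ 93k. Since gcd(93, 105) = 3, dividing through by 3 this holds exactly when 35 ∣ 31k, and as gcd(31, 35) = 1, exactly when 35 ∣ k.
The smallest positive such k is 35.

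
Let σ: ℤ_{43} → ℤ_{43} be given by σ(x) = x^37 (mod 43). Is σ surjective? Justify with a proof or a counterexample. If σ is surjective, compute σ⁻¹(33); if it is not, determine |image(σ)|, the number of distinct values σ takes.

19

Since 43 is prime, the nonzero elements of ℤ_{43} form a cyclic group of order 42.
As gcd(37, 42) = 1, raising to the 37th power is a bijection on this group: if u^37 ≡ v^37 then (uv^{−1})^37 = 1, and the only element of order dividing gcd(37, 42) = 1 is 1, so u = v.
With σ(0) = 0 this makes σ injective on all of ℤ_{43}, hence bijective (finite equal-size domain and codomain). In particular σ is surjective.
Since σ is surjective, we find the preimage of 33. The inverse of x ↦ x^37 on (ℤ_{43})^× is x ↦ x^25, because 37·25 = 925 = 22·42 + 1 ≡ 1 (mod 42) and x^{42} = 1 for x ≠ 0 (Fermat). So σ⁻¹(33) = 33^25 mod 43.
Repeated squaring mod 43: 33^1 ≡ 33, 33^2 ≡ 33² = 1089 ≡ 14, 33^4 ≡ 14² = 196 ≡ 24, 33^8 ≡ 24² = 576 ≡ 17, 33^16 ≡ 17² = 289 ≡ 31. Since 25 = 16 + 8 + 1, 33^25 ≡ 31·17·33: 31·17 = 527 ≡ 11, then 11·33 = 363 ≡ 19. So 33^25 ≡ 19 (mod 43).
Hence σ⁻¹(33) = 19.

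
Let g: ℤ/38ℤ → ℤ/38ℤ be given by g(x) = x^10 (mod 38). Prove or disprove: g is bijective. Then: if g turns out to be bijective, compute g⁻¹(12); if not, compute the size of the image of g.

20

g(18): Repeated squaring mod 38: 18^1 ≡ 18, 18^2 ≡ 18² = 324 ≡ 20, 18^4 ≡ 20² = 400 ≡ 20, 18^8 ≡ 20² = 400 ≡ 20. Since 10 = 8 + 2, 18^10 ≡ 20·20: 20·20 = 400 ≡ 20. So 18^10 ≡ 20 (mod 38).
g(20): Repeated squaring mod 38: 20^1 ≡ 20, 20^2 ≡ 20² = 400 ≡ 20, 20^4 ≡ 20² = 400 ≡ 20, 20^8 ≡ 20² = 400 ≡ 20. Since 10 = 8 + 2, 20^10 ≡ 20·20: 20·20 = 400 ≡ 20. So 20^10 ≡ 20 (mod 38).
So g(18) = g(20) = 20 while 18 ≠ 20, hence g is not injective, hence not bijective.
Since g is not bijective, we determine |image(g)|. Computing x^10 mod 38 for each x (by repeated squaring, reducing mod 38 at every step), the values g(0), g(1), …, g(37) are: 0, 1, 36, 35, 4, 5, 6, 7, 30, 9, 28, 11, 26, 25, 24, 23, 16, 17, 20, 19, 20, 17, 16, 23, 24, 25, 26, 11, 28, 9, 30, 7, 6, 5, 4, 35, 36, 1.
The distinct values are {0, 1, 4, 5, 6, 7, 9, 11, 16, 17, 19, 20, 23, 24, 25, 26, 28, 30, 35, 36}; there are 20 of them.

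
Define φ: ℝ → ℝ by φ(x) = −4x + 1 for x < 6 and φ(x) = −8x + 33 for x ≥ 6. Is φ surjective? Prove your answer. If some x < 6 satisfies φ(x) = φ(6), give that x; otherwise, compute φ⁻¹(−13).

4

Both pieces are strictly decreasing (slopes −4 and −8), so each is injective on its own interval.
The left piece maps (−∞, 6) onto (−23, ∞); the right piece maps [6, ∞) onto (−∞, −15].
The union (−23, ∞) ∪ (−∞, −15] covers ℝ, so φ is surjective.
For the follow-up: the images overlap, so an x < 6 with φ(x) = φ(6) exists. φ(6) = −15; solving −4x + 1 = −15 for x < 6 gives x = (−15 − 1)/(−4) = 4.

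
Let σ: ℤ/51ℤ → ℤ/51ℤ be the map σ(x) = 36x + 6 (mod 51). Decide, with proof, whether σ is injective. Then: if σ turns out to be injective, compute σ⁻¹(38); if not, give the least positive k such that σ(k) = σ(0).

17

We have gcd(36, 51) = 3 > 1. Taking a = 0 and b = 17: σ(0) = 6 and σ(17) = 36·17 + 6 = 618 ≡ 6 (mod 51).
So σ(0) = σ(17) while 0 ≠ 17, therefore σ is not injective.
Since σ is not injective, we find the least positive k with σ(k) = σ(0): this means 36k ≡ 0 (mod 51), i.e. 51 ∣ 36k. Since gcd(36, 51) = 3, dividing through by 3 this holds exactly when 17 ∣ 12k, and as gcd(12, 17) = 1, exactly when 17 ∣ k.
The smallest positive such k is 17.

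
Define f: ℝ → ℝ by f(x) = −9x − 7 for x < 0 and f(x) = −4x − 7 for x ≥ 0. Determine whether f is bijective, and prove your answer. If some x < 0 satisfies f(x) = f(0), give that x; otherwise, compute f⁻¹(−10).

Both pieces are strictly decreasing (slopes −9 and −4), so each is injective on its own interval.
The left piece maps (−∞, 0) onto (−7, ∞); the right piece maps [0, ∞) onto (−∞, −7].
Since −7 = −7, the images partition ℝ: f is injective and surjective, hence bijective.
Because the two images are disjoint, no x < 0 has f(x) = f(0), so we compute f⁻¹(−10): −10 lies in (−∞, −7], so solve −4x − 7 = −10: x = (−10 + 7)/(−4) = 3/4.

3/4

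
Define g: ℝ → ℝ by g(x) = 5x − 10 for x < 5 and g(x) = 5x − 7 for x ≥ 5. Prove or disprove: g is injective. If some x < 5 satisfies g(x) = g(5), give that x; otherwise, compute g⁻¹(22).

29/5

Both pieces are strictly increasing (slopes 5 and 5), so each is injective on its own interval.
The left piece maps (−∞, 5) onto (−∞, 15); the right piece maps [5, ∞) onto [18, ∞).
These images are disjoint, so no value is attained by both pieces. Hence g is injective.
Because the two images are disjoint, no x < 5 has g(x) = g(5), so we compute g⁻¹(22): 22 lies in [18, ∞), so solve 5x − 7 = 22: x = (22 + 7)/5 = 29/5.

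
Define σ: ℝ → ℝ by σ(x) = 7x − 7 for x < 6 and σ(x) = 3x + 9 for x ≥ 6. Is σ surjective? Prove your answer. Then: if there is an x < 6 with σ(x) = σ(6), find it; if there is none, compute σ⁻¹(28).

34/7

Both pieces are strictly increasing (slopes 7 and 3), so each is injective on its own interval.
The left piece maps (−∞, 6) onto (−∞, 35); the right piece maps [6, ∞) onto [27, ∞).
The union (−∞, 35) ∪ [27, ∞) covers ℝ, so σ is surjective.
For the follow-up: the images overlap, so an x < 6 with σ(x) = σ(6) exists. σ(6) = 27; solving 7x − 7 = 27 for x < 6 gives x = (27 + 7)/7 = 34/7.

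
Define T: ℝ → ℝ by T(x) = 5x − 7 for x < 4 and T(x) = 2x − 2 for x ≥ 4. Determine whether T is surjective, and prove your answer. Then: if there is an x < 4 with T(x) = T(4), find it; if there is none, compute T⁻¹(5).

Both pieces are strictly increasing (slopes 5 and 2), so each is injective on its own interval.
The left piece maps (−∞, 4) onto (−∞, 13); the right piece maps [4, ∞) onto [6, ∞).
The union (−∞, 13) ∪ [6, ∞) covers ℝ, so T is surjective.
For the follow-up: the images overlap, so an x < 4 with T(x) = T(4) exists. T(4) = 6; solving 5x − 7 = 6 for x < 4 gives x = (6 + 7)/5 = 13/5.

13/5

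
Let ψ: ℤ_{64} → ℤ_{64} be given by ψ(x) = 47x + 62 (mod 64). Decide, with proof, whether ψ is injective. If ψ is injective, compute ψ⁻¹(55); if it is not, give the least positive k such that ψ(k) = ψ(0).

23

If ψ(a) = ψ(b), then 47a ≡ 47b (mod 64). Because gcd(47, 64) = 1, we may cancel 47 to get a ≡ b (mod 64).
Hence ψ is injective.
We now compute 47⁻¹ mod 64 explicitly. Euclid's algorithm: 64 = 1·47 + 17, 47 = 2·17 + 13, 17 = 1·13 + 4, 13 = 3·4 + 1; back-substituting gives 1 = 15·47 − 11·64, so 47⁻¹ ≡ 15 (mod 64).
Since ψ is injective, we find ψ⁻¹(55): we need 47x ≡ 55 − 62 ≡ 57 (mod 64). Using 47⁻¹ = 15: x ≡ 15·57 = 855 = 13·64 + 23, so x = 23.
Check: ψ(23) = 47·23 + 62 = 1143 = 17·64 + 55 ≡ 55 (mod 64).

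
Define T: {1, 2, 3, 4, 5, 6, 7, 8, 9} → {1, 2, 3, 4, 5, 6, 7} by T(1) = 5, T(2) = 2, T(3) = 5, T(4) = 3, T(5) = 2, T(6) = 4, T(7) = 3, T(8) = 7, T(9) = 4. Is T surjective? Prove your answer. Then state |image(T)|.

No element maps to 1, so T is not surjective.
The image of T is {2, 3, 4, 5, 7}, which has 5 elements.

5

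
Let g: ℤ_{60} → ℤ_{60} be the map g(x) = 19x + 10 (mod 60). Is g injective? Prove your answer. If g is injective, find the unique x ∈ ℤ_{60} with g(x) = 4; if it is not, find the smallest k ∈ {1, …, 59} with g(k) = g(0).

6

By definition, g is injective if g(s) = g(t) implies s = t.
If g(s) = g(t), then 19s ≡ 19t (mod 60). Because gcd(19, 60) = 1, we may cancel 19 to get s ≡ t (mod 60).
Hence g is injective.
We now compute 19⁻¹ mod 60 explicitly. Euclid's algorithm: 60 = 3·19 + 3, 19 = 6·3 + 1; back-substituting gives 1 = 19·19 − 6·60, so 19⁻¹ ≡ 19 (mod 60).
Since g is injective, we compute g⁻¹(4): solve 19x + 10 ≡ 4 (mod 60), i.e. 19x ≡ 54 (mod 60).
Multiplying by 19⁻¹ = 19 gives x ≡ 19·54 = 1026 = 17·60 + 6 ≡ 6 (mod 60).
Check: g(6) = 19·6 + 10 = 124 = 2·60 + 4 ≡ 4 (mod 60).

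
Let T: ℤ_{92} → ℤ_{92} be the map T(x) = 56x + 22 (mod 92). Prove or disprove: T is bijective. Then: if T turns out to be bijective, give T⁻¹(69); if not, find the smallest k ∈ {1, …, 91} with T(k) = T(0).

23

By definition, T is injective if T(a) = T(b) implies a = b.
We have gcd(56, 92) = 4 > 1. Taking a = 0 and b = 23: T(0) = 22 and T(23) = 56·23 + 22 = 1310 ≡ 22 (mod 92).
So T(0) = T(23) while 0 ≠ 23, so T is not injective, hence not bijective.
Since T is not bijective, we find the least positive k with T(k) = T(0): this means 56k ≡ 0 (mod 92), i.e. 92 ∣ 56k. Since gcd(56, 92) = 4, dividing through by 4 this holds exactly when 23 ∣ 14k, and as gcd(14, 23) = 1, exactly when 23 ∣ k.
The smallest positive such k is 23.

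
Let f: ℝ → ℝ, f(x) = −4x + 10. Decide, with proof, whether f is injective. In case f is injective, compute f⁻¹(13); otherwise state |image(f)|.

-3/4

Suppose f(u) = f(v). Then −4u + 10 = −4v + 10, thus −4u = −4v, so u = v.
Hence f is injective.
Since f is injective, we compute f⁻¹(13) = (13 − 10)/(−4) = −3/4.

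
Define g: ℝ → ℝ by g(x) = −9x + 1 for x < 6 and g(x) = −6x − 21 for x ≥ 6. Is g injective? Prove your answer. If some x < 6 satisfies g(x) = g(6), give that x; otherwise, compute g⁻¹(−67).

Both pieces are strictly decreasing (slopes −9 and −6), so each is injective on its own interval.
The left piece maps (−∞, 6) onto (−53, ∞); the right piece maps [6, ∞) onto (−∞, −57].
These images are disjoint, so no value is attained by both pieces. Therefore g is injective.
Because the two images are disjoint, no x < 6 has g(x) = g(6), so we compute g⁻¹(−67): −67 lies in (−∞, −57], so solve −6x − 21 = −67: x = (−67 + 21)/(−6) = 23/3.

23/3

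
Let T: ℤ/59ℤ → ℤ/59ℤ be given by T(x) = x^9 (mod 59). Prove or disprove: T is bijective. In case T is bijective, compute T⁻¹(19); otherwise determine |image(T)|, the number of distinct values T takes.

57

Since 59 is prime, the nonzero elements of ℤ/59ℤ form a cyclic group of order 58.
As gcd(9, 58) = 1, raising to the 9th power is a bijection on this group: if x_1^9 ≡ x_2^9 then (x_1x_2^{−1})^9 = 1, and the only element of order dividing gcd(9, 58) = 1 is 1, so x_1 = x_2.
With T(0) = 0 this makes T injective on all of ℤ/59ℤ, hence bijective (finite equal-size domain and codomain). In particular T is bijective.
Since T is bijective, we find the preimage of 19. The inverse of x ↦ x^9 on (ℤ/59ℤ)^× is x ↦ x^13, because 9·13 = 117 = 2·58 + 1 ≡ 1 (mod 58) and x^{58} = 1 for x ≠ 0 (Fermat). So T⁻¹(19) = 19^13 mod 59.
Repeated squaring mod 59: 19^1 ≡ 19, 19^2 ≡ 19² = 361 ≡ 7, 19^4 ≡ 7² = 49, 19^8 ≡ 49² = 2401 ≡ 41. Since 13 = 8 + 4 + 1, 19^13 ≡ 41·49·19: 41·49 = 2009 ≡ 3, then 3·19 = 57. So 19^13 ≡ 57 (mod 59).
Hence T⁻¹(19) = 57.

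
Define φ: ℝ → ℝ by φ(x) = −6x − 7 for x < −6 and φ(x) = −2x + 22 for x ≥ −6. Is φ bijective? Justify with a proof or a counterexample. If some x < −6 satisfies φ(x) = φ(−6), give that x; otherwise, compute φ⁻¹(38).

-41/6

Both pieces are strictly decreasing (slopes −6 and −2), so each is injective on its own interval.
The left piece maps (−∞, −6) onto (29, ∞); the right piece maps [−6, ∞) onto (−∞, 34].
These images overlap. In particular φ(−6) = 34 (right piece), and solving −6x − 7 = 34 on the left piece gives x = −41/6 < −6.
So φ(−41/6) = φ(−6) with −41/6 ≠ −6, and φ is not injective, hence not bijective. This x = −41/6 is the requested value below −6.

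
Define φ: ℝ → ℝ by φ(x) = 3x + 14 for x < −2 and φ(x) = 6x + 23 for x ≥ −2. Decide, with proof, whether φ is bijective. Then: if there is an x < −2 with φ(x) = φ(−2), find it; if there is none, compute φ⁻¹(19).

-2/3

Both pieces are strictly increasing (slopes 3 and 6), so each is injective on its own interval.
The left piece maps (−∞, −2) onto (−∞, 8); the right piece maps [−2, ∞) onto [11, ∞).
The images leave a gap (8 has no preimage), so φ is not surjective, hence not bijective.
Because the two images are disjoint, no x < −2 has φ(x) = φ(−2), so we compute φ⁻¹(19): 19 lies in [11, ∞), so solve 6x + 23 = 19: x = (19 − 23)/6 = −2/3.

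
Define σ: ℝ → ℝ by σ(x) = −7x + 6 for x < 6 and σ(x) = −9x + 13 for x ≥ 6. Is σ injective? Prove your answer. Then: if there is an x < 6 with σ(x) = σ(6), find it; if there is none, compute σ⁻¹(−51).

Both pieces are strictly decreasing (slopes −7 and −9), so each is injective on its own interval.
The left piece maps (−∞, 6) onto (−36, ∞); the right piece maps [6, ∞) onto (−∞, −41].
These images are disjoint, so no value is attained by both pieces. So σ is injective.
Because the two images are disjoint, no x < 6 has σ(x) = σ(6), so we compute σ⁻¹(−51): −51 lies in (−∞, −41], so solve −9x + 13 = −51: x = (−51 − 13)/(−9) = 64/9.

64/9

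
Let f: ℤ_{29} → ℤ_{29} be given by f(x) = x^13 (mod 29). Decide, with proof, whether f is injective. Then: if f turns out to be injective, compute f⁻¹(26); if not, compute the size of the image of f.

Since 29 is prime, the nonzero elements of ℤ_{29} form a cyclic group of order 28.
As gcd(13, 28) = 1, raising to the 13th power is a bijection on this group: if x_1^13 ≡ x_2^13 then (x_1x_2^{−1})^13 = 1, and the only element of order dividing gcd(13, 28) = 1 is 1, so x_1 = x_2.
With f(0) = 0 this makes f injective on all of ℤ_{29}, hence bijective (finite equal-size domain and codomain). In particular f is injective.
Since f is injective, we find the preimage of 26. The inverse of x ↦ x^13 on (ℤ_{29})^× is x ↦ x^13, because 13·13 = 169 = 6·28 + 1 ≡ 1 (mod 28) and x^{28} = 1 for x ≠ 0 (Fermat). So f⁻¹(26) = 26^13 mod 29.
Repeated squaring mod 29: 26^1 ≡ 26, 26^2 ≡ 26² = 676 ≡ 9, 26^4 ≡ 9² = 81 ≡ 23, 26^8 ≡ 23² = 529 ≡ 7. Since 13 = 8 + 4 + 1, 26^13 ≡ 7·23·26: 7·23 = 161 ≡ 16, then 16·26 = 416 ≡ 10. So 26^13 ≡ 10 (mod 29).
Hence f⁻¹(26) = 10.

10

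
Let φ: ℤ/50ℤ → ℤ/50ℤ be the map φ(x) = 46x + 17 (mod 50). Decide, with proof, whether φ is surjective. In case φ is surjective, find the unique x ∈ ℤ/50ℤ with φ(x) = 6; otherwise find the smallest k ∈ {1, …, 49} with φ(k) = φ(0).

25

Since gcd(46, 50) = 2, we have 46x ≡ 0 (mod 2) for all x, so φ(x) ≡ 1 (mod 2).
But 0 ≢ 1 (mod 2), so 0 ∈ ℤ/50ℤ has no preimage. Thus φ is not surjective.
Since φ is not surjective, we find the least positive k with φ(k) = φ(0): this means 46k ≡ 0 (mod 50), i.e. 50 ∣ 46k. Since gcd(46, 50) = 2, dividing through by 2 this holds exactly when 25 ∣ 23k, and as gcd(23, 25) = 1, exactly when 25 ∣ k.
The smallest positive such k is 25.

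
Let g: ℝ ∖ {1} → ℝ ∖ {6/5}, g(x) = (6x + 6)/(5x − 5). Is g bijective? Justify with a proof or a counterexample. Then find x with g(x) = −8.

Suppose g(a) = g(b). Cross-multiplying: (6a + 6)(5b − 5) = (6b + 6)(5a − 5).
Expanding both sides and cancelling the symmetric terms leaves −60·(a − b) = 0. Since −60 ≠ 0, a = b. Thus g is injective.
For any y ≠ 6/5, solving y(5x − 5) = 6x + 6 for x gives a well-defined x ≠ 1. So g is surjective.
Therefore g is bijective.
Solving g(x) = −8: cross-multiplying gives 6x + 6 = −8(5x − 5), which rearranges to 46x = 34, so x = 17/23.

17/23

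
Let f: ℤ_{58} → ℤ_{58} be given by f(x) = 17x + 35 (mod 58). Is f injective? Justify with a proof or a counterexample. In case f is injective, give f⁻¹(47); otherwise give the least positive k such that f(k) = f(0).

If f(a) = f(b), then 17a ≡ 17b (mod 58). Because gcd(17, 58) = 1, we may cancel 17 to get a ≡ b (mod 58).
Thus f is injective.
We now compute 17⁻¹ mod 58 explicitly. Euclid's algorithm: 58 = 3·17 + 7, 17 = 2·7 + 3, 7 = 2·3 + 1; back-substituting gives 1 = 41·17 − 12·58, so 17⁻¹ ≡ 41 (mod 58).
Since f is injective, we find f⁻¹(47): we need 17x ≡ 47 − 35 ≡ 12 (mod 58). Using 17⁻¹ = 41: x ≡ 41·12 = 492 = 8·58 + 28, so x = 28.
Check: f(28) = 17·28 + 35 = 511 = 8·58 + 47 ≡ 47 (mod 58).

28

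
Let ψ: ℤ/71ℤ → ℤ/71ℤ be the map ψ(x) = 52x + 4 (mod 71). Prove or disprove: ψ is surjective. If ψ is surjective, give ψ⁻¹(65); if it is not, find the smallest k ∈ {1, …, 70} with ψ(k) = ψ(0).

Since gcd(52, 71) = 1, 52 is invertible modulo 71. Euclid's algorithm: 71 = 1·52 + 19, 52 = 2·19 + 14, 19 = 1·14 + 5, 14 = 2·5 + 4, 5 = 1·4 + 1; back-substituting gives 1 = 56·52 − 41·71, so 52⁻¹ ≡ 56 (mod 71).
For any y ∈ ℤ/71ℤ, x = 56(y − 4) mod 71 satisfies ψ(x) = 52·56(y − 4) + 4 ≡ y (since 52·56 ≡ 1 mod 71). So every y has a preimage.
Therefore ψ is surjective.
Since ψ is surjective, we compute ψ⁻¹(65): solve 52x + 4 ≡ 65 (mod 71), i.e. 52x ≡ 61 (mod 71).
Multiplying by 52⁻¹ = 56 gives x ≡ 56·61 = 3416 = 48·71 + 8 ≡ 8 (mod 71).
Check: ψ(8) = 52·8 + 4 = 420 = 5·71 + 65 ≡ 65 (mod 71).

8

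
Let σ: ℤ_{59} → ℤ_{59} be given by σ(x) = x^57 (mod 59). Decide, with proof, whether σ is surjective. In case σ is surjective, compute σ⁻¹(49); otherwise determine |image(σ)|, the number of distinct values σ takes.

Since 59 is prime, the nonzero elements of ℤ_{59} form a cyclic group of order 58.
As gcd(57, 58) = 1, raising to the 57th power is a bijection on this group: if u^57 ≡ v^57 then (uv^{−1})^57 = 1, and the only element of order dividing gcd(57, 58) = 1 is 1, so u = v.
With σ(0) = 0 this makes σ injective on all of ℤ_{59}, hence bijective (finite equal-size domain and codomain). In particular σ is surjective.
Since σ is surjective, we find the preimage of 49. The inverse of x ↦ x^57 on (ℤ_{59})^× is x ↦ x^57, because 57·57 = 3249 = 56·58 + 1 ≡ 1 (mod 58) and x^{58} = 1 for x ≠ 0 (Fermat). So σ⁻¹(49) = 49^57 mod 59.
Repeated squaring mod 59: 49^1 ≡ 49, 49^2 ≡ 49² = 2401 ≡ 41, 49^4 ≡ 41² = 1681 ≡ 29, 49^8 ≡ 29² = 841 ≡ 15, 49^16 ≡ 15² = 225 ≡ 48, 49^32 ≡ 48² = 2304 ≡ 3. Since 57 = 32 + 16 + 8 + 1, 49^57 ≡ 3·48·15·49: 3·48 = 144 ≡ 26, then 26·15 = 390 ≡ 36, then 36·49 = 1764 ≡ 53. So 49^57 ≡ 53 (mod 59).
Hence σ⁻¹(49) = 53.

53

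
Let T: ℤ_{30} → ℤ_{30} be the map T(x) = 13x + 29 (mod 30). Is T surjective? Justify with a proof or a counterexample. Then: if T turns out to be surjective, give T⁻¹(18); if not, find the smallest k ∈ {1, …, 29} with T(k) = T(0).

13

Since gcd(13, 30) = 1, 13 is invertible modulo 30. Euclid's algorithm: 30 = 2·13 + 4, 13 = 3·4 + 1; back-substituting gives 1 = 7·13 − 3·30, so 13⁻¹ ≡ 7 (mod 30).
Then y ↦ 7(y − 29) is a two-sided inverse to T, so every y ∈ ℤ_{30} has a preimage.
Therefore T is surjective.
Since T is surjective, we find T⁻¹(18): we need 13x ≡ 18 − 29 ≡ 19 (mod 30). Using 13⁻¹ = 7: x ≡ 7·19 = 133 = 4·30 + 13, so x = 13.
Check: T(13) = 13·13 + 29 = 198 = 6·30 + 18 ≡ 18 (mod 30).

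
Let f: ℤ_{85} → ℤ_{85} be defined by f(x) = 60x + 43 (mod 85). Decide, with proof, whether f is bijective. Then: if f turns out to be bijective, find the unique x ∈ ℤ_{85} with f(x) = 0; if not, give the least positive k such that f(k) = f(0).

We have gcd(60, 85) = 5 > 1. Taking u = 0 and v = 17: f(0) = 43 and f(17) = 60·17 + 43 = 1063 ≡ 43 (mod 85).
So f(0) = f(17) while 0 ≠ 17, thus f is not injective, hence not bijective.
Since f is not bijective, we find the least positive k with f(k) = f(0): this means 60k ≡ 0 (mod 85), i.e. 85 ∣ 60k. Since gcd(60, 85) = 5, dividing through by 5 this holds exactly when 17 ∣ 12k, and as gcd(12, 17) = 1, exactly when 17 ∣ k.
The smallest positive such k is 17.

17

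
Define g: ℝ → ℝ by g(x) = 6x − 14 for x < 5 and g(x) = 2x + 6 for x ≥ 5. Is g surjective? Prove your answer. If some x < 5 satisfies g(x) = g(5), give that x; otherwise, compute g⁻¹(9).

Both pieces are strictly increasing (slopes 6 and 2), so each is injective on its own interval.
The left piece maps (−∞, 5) onto (−∞, 16); the right piece maps [5, ∞) onto [16, ∞).
These images together cover ℝ, so g is surjective.
Because the two images are disjoint, no x < 5 has g(x) = g(5), so we compute g⁻¹(9): 9 lies in (−∞, 16), so solve 6x − 14 = 9: x = (9 + 14)/6 = 23/6.

23/6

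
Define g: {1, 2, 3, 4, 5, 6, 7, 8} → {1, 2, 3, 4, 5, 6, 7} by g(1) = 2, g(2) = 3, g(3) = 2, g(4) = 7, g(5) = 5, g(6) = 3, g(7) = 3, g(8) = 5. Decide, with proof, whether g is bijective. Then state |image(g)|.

g(1) = 2 = g(3) with 1 ≠ 3, so g is not injective, hence not bijective.
The image of g is {2, 3, 5, 7}, which has 4 elements.

4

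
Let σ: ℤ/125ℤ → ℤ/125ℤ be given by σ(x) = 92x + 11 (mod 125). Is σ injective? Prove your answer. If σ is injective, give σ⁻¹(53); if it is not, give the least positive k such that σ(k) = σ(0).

If σ(u) = σ(v), then 92u ≡ 92v (mod 125). Because gcd(92, 125) = 1, we may cancel 92 to get u ≡ v (mod 125).
So σ is injective.
We now compute 92⁻¹ mod 125 explicitly. Euclid's algorithm: 125 = 1·92 + 33, 92 = 2·33 + 26, 33 = 1·26 + 7, 26 = 3·7 + 5, 7 = 1·5 + 2, 5 = 2·2 + 1; back-substituting gives 1 = 53·92 − 39·125, so 92⁻¹ ≡ 53 (mod 125).
Since σ is injective, we find σ⁻¹(53): we need 92x ≡ 53 − 11 ≡ 42 (mod 125). Using 92⁻¹ = 53: x ≡ 53·42 = 2226 = 17·125 + 101, so x = 101.
Check: σ(101) = 92·101 + 11 = 9303 = 74·125 + 53 ≡ 53 (mod 125).

101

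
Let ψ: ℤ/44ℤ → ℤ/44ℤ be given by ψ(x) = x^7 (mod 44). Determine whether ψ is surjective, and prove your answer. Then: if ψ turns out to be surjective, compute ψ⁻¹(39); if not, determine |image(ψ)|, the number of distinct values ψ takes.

33

ψ(0) = 0^7 = 0.
ψ(22): Repeated squaring mod 44: 22^1 ≡ 22, 22^2 ≡ 22² = 484 ≡ 0, 22^4 ≡ 0² = 0. Since 7 = 4 + 2 + 1, 22^7 ≡ 0·0·22: 0·0 = 0, then 0·22 = 0. So 22^7 ≡ 0 (mod 44).
So ψ(0) = ψ(22) = 0 while 0 ≠ 22, hence ψ is not injective.
A non-injective map from the 44-element set ℤ/44ℤ to itself takes at most 43 distinct values, so it cannot be surjective. Therefore ψ is not surjective.
Since ψ is not surjective, we determine |image(ψ)|. Computing x^7 mod 44 for each x (by repeated squaring, reducing mod 44 at every step), the values ψ(0), ψ(1), …, ψ(43) are: 0, 1, 40, 31, 16, 25, 8, 39, 24, 37, 32, 11, 12, 29, 20, 27, 36, 41, 28, 35, 4, 21, 0, 23, 40, 9, 16, 3, 8, 17, 24, 15, 32, 33, 12, 7, 20, 5, 36, 19, 28, 13, 4, 43.
The distinct values are {0, 1, 3, 4, 5, 7, 8, 9, 11, 12, 13, 15, 16, 17, 19, 20, 21, 23, 24, 25, 27, 28, 29, 31, 32, 33, 35, 36, 37, 39, 40, 41, 43}; there are 33 of them.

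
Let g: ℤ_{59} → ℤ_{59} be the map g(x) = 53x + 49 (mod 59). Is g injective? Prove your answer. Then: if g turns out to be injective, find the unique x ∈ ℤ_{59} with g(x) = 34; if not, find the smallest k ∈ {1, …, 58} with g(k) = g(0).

Suppose g(a) = g(b) in ℤ_{59}. Then 53a + 49 ≡ 53b + 49 (mod 59), therefore 53(a − b) ≡ 0 (mod 59).
Since gcd(53, 59) = 1, 53 is invertible modulo 59, hence a − b ≡ 0 (mod 59), i.e. a = b.
Hence g is injective.
We now compute 53⁻¹ mod 59 explicitly. Euclid's algorithm: 59 = 1·53 + 6, 53 = 8·6 + 5, 6 = 1·5 + 1; back-substituting gives 1 = 49·53 − 44·59, so 53⁻¹ ≡ 49 (mod 59).
Since g is injective, we compute g⁻¹(34): solve 53x + 49 ≡ 34 (mod 59), i.e. 53x ≡ 44 (mod 59).
Multiplying by 53⁻¹ = 49 gives x ≡ 49·44 = 2156 = 36·59 + 32 ≡ 32 (mod 59).
Check: g(32) = 53·32 + 49 = 1745 = 29·59 + 34 ≡ 34 (mod 59).

32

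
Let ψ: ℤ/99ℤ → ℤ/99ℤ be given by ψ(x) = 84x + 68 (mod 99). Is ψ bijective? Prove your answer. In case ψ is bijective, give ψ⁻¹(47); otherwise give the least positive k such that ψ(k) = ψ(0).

33

We have gcd(84, 99) = 3 > 1. Taking a = 0 and b = 33: ψ(0) = 68 and ψ(33) = 84·33 + 68 = 2840 ≡ 68 (mod 99).
So ψ(0) = ψ(33) while 0 ≠ 33, hence ψ is not injective, hence not bijective.
Since ψ is not bijective, we find the least positive k with ψ(k) = ψ(0): this means 84k ≡ 0 (mod 99), i.e. 99 ∣ 84k. Since gcd(84, 99) = 3, dividing through by 3 this holds exactly when 33 ∣ 28k, and as gcd(28, 33) = 1, exactly when 33 ∣ k.
The smallest positive such k is 33.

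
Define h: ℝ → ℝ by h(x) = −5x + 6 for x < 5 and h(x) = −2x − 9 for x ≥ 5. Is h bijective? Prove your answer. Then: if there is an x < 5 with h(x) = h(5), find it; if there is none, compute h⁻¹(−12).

Both pieces are strictly decreasing (slopes −5 and −2), so each is injective on its own interval.
The left piece maps (−∞, 5) onto (−19, ∞); the right piece maps [5, ∞) onto (−∞, −19].
Since −19 = −19, the images partition ℝ: h is injective and surjective, hence bijective.
Because the two images are disjoint, no x < 5 has h(x) = h(5), so we compute h⁻¹(−12): −12 lies in (−19, ∞), so solve −5x + 6 = −12: x = (−12 − 6)/(−5) = 18/5.

18/5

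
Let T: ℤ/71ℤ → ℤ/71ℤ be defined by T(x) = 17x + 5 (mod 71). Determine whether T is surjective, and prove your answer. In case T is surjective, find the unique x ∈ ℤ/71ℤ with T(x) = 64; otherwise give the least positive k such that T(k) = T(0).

16

By definition, T is surjective if every y in the codomain equals T(x) for some x in the domain.
Since gcd(17, 71) = 1, 17 is invertible modulo 71. Euclid's algorithm: 71 = 4·17 + 3, 17 = 5·3 + 2, 3 = 1·2 + 1; back-substituting gives 1 = 46·17 − 11·71, so 17⁻¹ ≡ 46 (mod 71).
Then y ↦ 46(y − 5) is a two-sided inverse to T, so every y ∈ ℤ/71ℤ has a preimage.
So T is surjective.
Since T is surjective, we compute T⁻¹(64): solve 17x + 5 ≡ 64 (mod 71), i.e. 17x ≡ 59 (mod 71).
Multiplying by 17⁻¹ = 46 gives x ≡ 46·59 = 2714 = 38·71 + 16 ≡ 16 (mod 71).
Check: T(16) = 17·16 + 5 = 277 = 3·71 + 64 ≡ 64 (mod 71).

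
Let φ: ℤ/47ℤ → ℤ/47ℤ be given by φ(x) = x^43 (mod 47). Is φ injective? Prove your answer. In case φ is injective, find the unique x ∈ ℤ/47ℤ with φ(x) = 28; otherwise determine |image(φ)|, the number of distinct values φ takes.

Since 47 is prime, the nonzero elements of ℤ/47ℤ form a cyclic group of order 46.
As gcd(43, 46) = 1, raising to the 43rd power is a bijection on this group: if a^43 ≡ b^43 then (ab^{−1})^43 = 1, and the only element of order dividing gcd(43, 46) = 1 is 1, so a = b.
With φ(0) = 0 this makes φ injective on all of ℤ/47ℤ, hence bijective (finite equal-size domain and codomain). In particular φ is injective.
Since φ is injective, we find the preimage of 28. The inverse of x ↦ x^43 on (ℤ/47ℤ)^× is x ↦ x^15, because 43·15 = 645 = 14·46 + 1 ≡ 1 (mod 46) and x^{46} = 1 for x ≠ 0 (Fermat). So φ⁻¹(28) = 28^15 mod 47.
Repeated squaring mod 47: 28^1 ≡ 28, 28^2 ≡ 28² = 784 ≡ 32, 28^4 ≡ 32² = 1024 ≡ 37, 28^8 ≡ 37² = 1369 ≡ 6. Since 15 = 8 + 4 + 2 + 1, 28^15 ≡ 6·37·32·28: 6·37 = 222 ≡ 34, then 34·32 = 1088 ≡ 7, then 7·28 = 196 ≡ 8. So 28^15 ≡ 8 (mod 47).
Hence φ⁻¹(28) = 8.

8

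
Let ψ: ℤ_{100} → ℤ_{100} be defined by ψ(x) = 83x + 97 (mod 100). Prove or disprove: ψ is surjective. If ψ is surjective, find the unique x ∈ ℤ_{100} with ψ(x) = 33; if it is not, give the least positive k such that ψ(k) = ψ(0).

92

Since gcd(83, 100) = 1, 83 is invertible modulo 100. Euclid's algorithm: 100 = 1·83 + 17, 83 = 4·17 + 15, 17 = 1·15 + 2, 15 = 7·2 + 1; back-substituting gives 1 = 47·83 − 39·100, so 83⁻¹ ≡ 47 (mod 100).
For any y ∈ ℤ_{100}, x = 47(y − 97) mod 100 satisfies ψ(x) = 83·47(y − 97) + 97 ≡ y (since 83·47 ≡ 1 mod 100). So every y has a preimage.
So ψ is surjective.
Since ψ is surjective, we compute ψ⁻¹(33): solve 83x + 97 ≡ 33 (mod 100), i.e. 83x ≡ 36 (mod 100).
Multiplying by 83⁻¹ = 47 gives x ≡ 47·36 = 1692 = 16·100 + 92 ≡ 92 (mod 100).
Check: ψ(92) = 83·92 + 97 = 7733 = 77·100 + 33 ≡ 33 (mod 100).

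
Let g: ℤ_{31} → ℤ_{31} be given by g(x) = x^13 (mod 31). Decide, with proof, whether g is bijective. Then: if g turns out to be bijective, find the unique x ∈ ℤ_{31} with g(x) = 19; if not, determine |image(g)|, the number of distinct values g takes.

7

Since 31 is prime, the nonzero elements of ℤ_{31} form a cyclic group of order 30.
As gcd(13, 30) = 1, raising to the 13th power is a bijection on this group: if u^13 ≡ v^13 then (uv^{−1})^13 = 1, and the only element of order dividing gcd(13, 30) = 1 is 1, so u = v.
With g(0) = 0 this makes g injective on all of ℤ_{31}, hence bijective (finite equal-size domain and codomain). In particular g is bijective.
Since g is bijective, we find the preimage of 19. The inverse of x ↦ x^13 on (ℤ_{31})^× is x ↦ x^7, because 13·7 = 91 = 3·30 + 1 ≡ 1 (mod 30) and x^{30} = 1 for x ≠ 0 (Fermat). So g⁻¹(19) = 19^7 mod 31.
Repeated squaring mod 31: 19^1 ≡ 19, 19^2 ≡ 19² = 361 ≡ 20, 19^4 ≡ 20² = 400 ≡ 28. Since 7 = 4 + 2 + 1, 19^7 ≡ 28·20·19: 28·20 = 560 ≡ 2, then 2·19 = 38 ≡ 7. So 19^7 ≡ 7 (mod 31).
Hence g⁻¹(19) = 7.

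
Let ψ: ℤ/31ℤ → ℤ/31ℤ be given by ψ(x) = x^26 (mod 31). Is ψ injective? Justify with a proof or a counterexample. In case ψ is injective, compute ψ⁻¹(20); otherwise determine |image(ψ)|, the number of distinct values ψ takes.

ψ(15): Repeated squaring mod 31: 15^1 ≡ 15, 15^2 ≡ 15² = 225 ≡ 8, 15^4 ≡ 8² = 64 ≡ 2, 15^8 ≡ 2² = 4, 15^16 ≡ 4² = 16. Since 26 = 16 + 8 + 2, 15^26 ≡ 16·4·8: 16·4 = 64 ≡ 2, then 2·8 = 16. So 15^26 ≡ 16 (mod 31).
ψ(16): Repeated squaring mod 31: 16^1 ≡ 16, 16^2 ≡ 16² = 256 ≡ 8, 16^4 ≡ 8² = 64 ≡ 2, 16^8 ≡ 2² = 4, 16^16 ≡ 4² = 16. Since 26 = 16 + 8 + 2, 16^26 ≡ 16·4·8: 16·4 = 64 ≡ 2, then 2·8 = 16. So 16^26 ≡ 16 (mod 31).
So ψ(15) = ψ(16) = 16 while 15 ≠ 16, hence ψ is not injective.
Since ψ is not injective, we determine |image(ψ)|. Computing x^26 mod 31 for each x (by repeated squaring, reducing mod 31 at every step), the values ψ(0), ψ(1), …, ψ(30) are: 0, 1, 2, 18, 4, 25, 5, 20, 8, 14, 19, 7, 10, 28, 9, 16, 16, 9, 28, 10, 7, 19, 14, 8, 20, 5, 25, 4, 18, 2, 1.
The distinct values are {0, 1, 2, 4, 5, 7, 8, 9, 10, 14, 16, 18, 19, 20, 25, 28}; there are 16 of them.

16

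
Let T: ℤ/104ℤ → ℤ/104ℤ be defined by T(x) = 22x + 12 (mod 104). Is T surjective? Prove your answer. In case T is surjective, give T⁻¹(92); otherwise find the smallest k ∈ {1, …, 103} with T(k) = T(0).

52

Since gcd(22, 104) = 2, we have 22x ≡ 0 (mod 2) for all x, so T(x) ≡ 0 (mod 2).
But 1 ≢ 0 (mod 2), so 1 ∈ ℤ/104ℤ has no preimage. Therefore T is not surjective.
Since T is not surjective, we find the least positive k with T(k) = T(0): this means 22k ≡ 0 (mod 104), i.e. 104 ∣ 22k. Since gcd(22, 104) = 2, dividing through by 2 this holds exactly when 52 ∣ 11k, and as gcd(11, 52) = 1, exactly when 52 ∣ k.
The smallest positive such k is 52.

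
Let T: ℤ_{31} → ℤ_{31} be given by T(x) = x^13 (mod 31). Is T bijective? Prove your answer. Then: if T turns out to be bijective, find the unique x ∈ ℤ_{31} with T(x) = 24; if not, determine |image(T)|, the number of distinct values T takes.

3

Since 31 is prime, the nonzero elements of ℤ_{31} form a cyclic group of order 30.
As gcd(13, 30) = 1, raising to the 13th power is a bijection on this group: if u^13 ≡ v^13 then (uv^{−1})^13 = 1, and the only element of order dividing gcd(13, 30) = 1 is 1, so u = v.
With T(0) = 0 this makes T injective on all of ℤ_{31}, hence bijective (finite equal-size domain and codomain). In particular T is bijective.
Since T is bijective, we find the preimage of 24. The inverse of x ↦ x^13 on (ℤ_{31})^× is x ↦ x^7, because 13·7 = 91 = 3·30 + 1 ≡ 1 (mod 30) and x^{30} = 1 for x ≠ 0 (Fermat). So T⁻¹(24) = 24^7 mod 31.
Repeated squaring mod 31: 24^1 ≡ 24, 24^2 ≡ 24² = 576 ≡ 18, 24^4 ≡ 18² = 324 ≡ 14. Since 7 = 4 + 2 + 1, 24^7 ≡ 14·18·24: 14·18 = 252 ≡ 4, then 4·24 = 96 ≡ 3. So 24^7 ≡ 3 (mod 31).
Hence T⁻¹(24) = 3.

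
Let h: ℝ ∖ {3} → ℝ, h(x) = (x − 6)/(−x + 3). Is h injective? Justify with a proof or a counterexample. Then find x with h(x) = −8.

18/7

Suppose h(s) = h(t). Cross-multiplying: (s − 6)(−t + 3) = (t − 6)(−s + 3).
Expanding both sides and cancelling the symmetric terms leaves −3·(s − t) = 0. Since −3 ≠ 0, s = t. Thus h is injective.
Solving h(x) = −8: cross-multiplying gives x − 6 = −8(−x + 3), which rearranges to −7x = −18, so x = 18/7.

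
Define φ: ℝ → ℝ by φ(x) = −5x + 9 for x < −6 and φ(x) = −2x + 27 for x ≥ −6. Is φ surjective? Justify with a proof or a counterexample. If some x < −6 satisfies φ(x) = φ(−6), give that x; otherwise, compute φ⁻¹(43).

Both pieces are strictly decreasing (slopes −5 and −2), so each is injective on its own interval.
The left piece maps (−∞, −6) onto (39, ∞); the right piece maps [−6, ∞) onto (−∞, 39].
These images together cover ℝ, so φ is surjective.
Because the two images are disjoint, no x < −6 has φ(x) = φ(−6), so we compute φ⁻¹(43): 43 lies in (39, ∞), so solve −5x + 9 = 43: x = (43 − 9)/(−5) = −34/5.

-34/5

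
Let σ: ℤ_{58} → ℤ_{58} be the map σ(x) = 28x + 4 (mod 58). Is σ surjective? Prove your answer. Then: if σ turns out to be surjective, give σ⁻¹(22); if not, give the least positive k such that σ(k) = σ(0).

Since gcd(28, 58) = 2, we have 28x ≡ 0 (mod 2) for all x, so σ(x) ≡ 0 (mod 2).
But 1 ≢ 0 (mod 2), so 1 ∈ ℤ_{58} has no preimage. Therefore σ is not surjective.
Since σ is not surjective, we find the least positive k with σ(k) = σ(0): this means 28k ≡ 0 (mod 58), i.e. 58 ∣ 28k. Since gcd(28, 58) = 2, dividing through by 2 this holds exactly when 29 ∣ 14k, and as gcd(14, 29) = 1, exactly when 29 ∣ k.
The smallest positive such k is 29.

29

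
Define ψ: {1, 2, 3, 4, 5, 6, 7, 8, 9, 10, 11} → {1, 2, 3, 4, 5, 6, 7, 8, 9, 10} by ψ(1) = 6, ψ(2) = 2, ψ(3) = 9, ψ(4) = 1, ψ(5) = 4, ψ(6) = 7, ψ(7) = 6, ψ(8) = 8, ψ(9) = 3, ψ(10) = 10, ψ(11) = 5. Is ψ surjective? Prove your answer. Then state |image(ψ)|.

Every element of the codomain has a preimage: 1 = ψ(4), 2 = ψ(2), 3 = ψ(9), 4 = ψ(5), 5 = ψ(11), 6 = ψ(1), 7 = ψ(6), 8 = ψ(8), 9 = ψ(3), 10 = ψ(10).
So ψ is surjective.
The image of ψ is {1, 2, 3, 4, 5, 6, 7, 8, 9, 10}, which has 10 elements.

10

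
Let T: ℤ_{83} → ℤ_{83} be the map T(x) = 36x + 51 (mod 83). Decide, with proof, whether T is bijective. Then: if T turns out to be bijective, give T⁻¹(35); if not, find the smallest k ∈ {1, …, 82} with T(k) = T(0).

Suppose T(a) = T(b) in ℤ_{83}. Then 36a + 51 ≡ 36b + 51 (mod 83), so 36(a − b) ≡ 0 (mod 83).
Since gcd(36, 83) = 1, 36 is invertible modulo 83, thus a − b ≡ 0 (mod 83), i.e. a = b.
We now compute 36⁻¹ mod 83 explicitly. Euclid's algorithm: 83 = 2·36 + 11, 36 = 3·11 + 3, 11 = 3·3 + 2, 3 = 1·2 + 1; back-substituting gives 1 = 30·36 − 13·83, so 36⁻¹ ≡ 30 (mod 83).
For any y ∈ ℤ_{83}, x = 30(y − 51) mod 83 satisfies T(x) = 36·30(y − 51) + 51 ≡ y (since 36·30 ≡ 1 mod 83). So every y has a preimage.
So T is bijective.
Since T is bijective, we compute T⁻¹(35): solve 36x + 51 ≡ 35 (mod 83), i.e. 36x ≡ 67 (mod 83).
Multiplying by 36⁻¹ = 30 gives x ≡ 30·67 = 2010 = 24·83 + 18 ≡ 18 (mod 83).
Check: T(18) = 36·18 + 51 = 699 = 8·83 + 35 ≡ 35 (mod 83).

18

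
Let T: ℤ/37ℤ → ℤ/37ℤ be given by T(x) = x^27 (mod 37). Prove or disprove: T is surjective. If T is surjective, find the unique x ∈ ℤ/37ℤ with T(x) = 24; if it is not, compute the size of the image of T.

5

T(3): Repeated squaring mod 37: 3^1 ≡ 3, 3^2 ≡ 3² = 9, 3^4 ≡ 9² = 81 ≡ 7, 3^8 ≡ 7² = 49 ≡ 12, 3^16 ≡ 12² = 144 ≡ 33. Since 27 = 16 + 8 + 2 + 1, 3^27 ≡ 33·12·9·3: 33·12 = 396 ≡ 26, then 26·9 = 234 ≡ 12, then 12·3 = 36. So 3^27 ≡ 36 (mod 37).
T(4): Repeated squaring mod 37: 4^1 ≡ 4, 4^2 ≡ 4² = 16, 4^4 ≡ 16² = 256 ≡ 34, 4^8 ≡ 34² = 1156 ≡ 9, 4^16 ≡ 9² = 81 ≡ 7. Since 27 = 16 + 8 + 2 + 1, 4^27 ≡ 7·9·16·4: 7·9 = 63 ≡ 26, then 26·16 = 416 ≡ 9, then 9·4 = 36. So 4^27 ≡ 36 (mod 37).
So T(3) = T(4) = 36 while 3 ≠ 4, therefore T is not injective.
A non-injective map from the 37-element set ℤ/37ℤ to itself takes at most 36 distinct values, so it cannot be surjective. So T is not surjective.
Since T is not surjective, we determine |image(T)|. Computing x^27 mod 37 for each x (by repeated squaring, reducing mod 37 at every step), the values T(0), T(1), …, T(36) are: 0, 1, 6, 36, 36, 31, 31, 1, 31, 1, 1, 36, 1, 31, 6, 6, 1, 31, 6, 31, 6, 36, 31, 31, 6, 36, 1, 36, 36, 6, 36, 6, 6, 1, 1, 31, 36.
The distinct values are {0, 1, 6, 31, 36}; there are 5 of them.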